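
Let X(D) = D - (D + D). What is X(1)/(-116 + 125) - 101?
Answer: -910/9 ≈ -101.11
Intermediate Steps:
X(D) = -D (X(D) = D - 2*D = -D)
X(1)/(-116 + 125) - 101 = (-1*1)/(-116 + 125) - 101 = -1/9 - 101 = (⅑)*(-1) - 101 = -⅑ - 101 = -910/9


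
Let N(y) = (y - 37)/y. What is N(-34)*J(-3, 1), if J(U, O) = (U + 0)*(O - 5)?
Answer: 426/17 ≈ 25.059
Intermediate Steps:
J(U, O) = U*(-5 + O)
N(y) = (-37 + y)/y
N(-34)*J(-3, 1) = ((-37 - 34)/(-34))*(-3*(-5 + 1)) = (-1/34*(-71))*(-3*(-4)) = (71/34)*12 = 426/17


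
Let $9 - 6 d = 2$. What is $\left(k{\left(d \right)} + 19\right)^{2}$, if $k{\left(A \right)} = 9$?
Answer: $784$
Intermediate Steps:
$d = \frac{7}{6}$ ($d = \frac{3}{2} - \frac{1}{3} = \frac{7}{6} \approx 1.1667$)
$\left(k{\left(d \right)} + 19\right)^{2} = \left(9 + 19\right)^{2} = 28^{2} = 784$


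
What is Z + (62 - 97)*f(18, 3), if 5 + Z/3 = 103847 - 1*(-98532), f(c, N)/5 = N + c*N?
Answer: 597147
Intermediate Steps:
f(c, N) = 5*N + 5*N*c (f(c, N) = 5*(N + c*N) = 5*(N + N*c) = 5*N + 5*N*c)
Z = 607122 (Z = -15 + 3*(103847 - 1*(-98532)) = -15 + 3*(103847 + 98532) = -15 + 3*202379 = -15 + 607137 = 607122)
Z + (62 - 97)*f(18, 3) = 607122 + (62 - 97)*(5*3*(1 + 18)) = 607122 - 175*3*19 = 607122 - 35*285 = 607122 - 9975 = 597147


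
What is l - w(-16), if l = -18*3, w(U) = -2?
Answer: -52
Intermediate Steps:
l = -54
l - w(-16) = -54 - 1*(-2) = -54 + 2 = -52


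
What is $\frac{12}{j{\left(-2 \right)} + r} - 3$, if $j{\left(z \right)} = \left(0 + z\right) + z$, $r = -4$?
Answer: $- \frac{9}{2} \approx -4.5$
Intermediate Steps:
$j{\left(z \right)} = 2 z$ ($j{\left(z \right)} = z + z = 2 z$)
$\frac{12}{j{\left(-2 \right)} + r} - 3 = \frac{12}{2 \left(-2\right) - 4} - 3 = \frac{12}{-4 - 4} - 3 = \frac{12}{-8} - 3 = 12 \left(- \frac{1}{8}\right) - 3 = - \frac{3}{2} - 3 = - \frac{9}{2}$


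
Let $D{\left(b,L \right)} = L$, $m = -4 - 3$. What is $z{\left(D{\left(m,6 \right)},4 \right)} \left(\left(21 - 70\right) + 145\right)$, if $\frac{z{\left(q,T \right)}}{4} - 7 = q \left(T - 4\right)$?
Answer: $2688$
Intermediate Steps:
$m = -7$
$z{\left(q,T \right)} = 28 + 4 q \left(-4 + T\right)$ ($z{\left(q,T \right)} = 28 + 4 q \left(T - 4\right) = 28 + 4 q \left(-4 + T\right)$)
$z{\left(D{\left(m,6 \right)},4 \right)} \left(\left(21 - 70\right) + 145\right) = \left(28 - 96 + 4 \cdot 4 \cdot 6\right) \left(\left(21 - 70\right) + 145\right) = \left(28 - 96 + 96\right) \left(\left(21 - 70\right) + 145\right) = 28 \left(-49 + 145\right) = 28 \cdot 96 = 2688$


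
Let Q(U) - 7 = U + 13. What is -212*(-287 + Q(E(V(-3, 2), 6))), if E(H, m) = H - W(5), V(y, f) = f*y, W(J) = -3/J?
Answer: 288744/5 ≈ 57749.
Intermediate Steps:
E(H, m) = ⅗ + H (E(H, m) = H - (-3)/5 = H - 1*(-⅗) = H + ⅗ = ⅗ + H)
Q(U) = 20 + U (Q(U) = 7 + (U + 13) = 7 + (13 + U) = 20 + U)
-212*(-287 + Q(E(V(-3, 2), 6))) = -212*(-287 + (20 + (⅗ + 2*(-3)))) = -212*(-287 + (20 + (⅗ - 6))) = -212*(-287 + (20 - 27/5)) = -212*(-287 + 73/5) = -212*(-1362/5) = 288744/5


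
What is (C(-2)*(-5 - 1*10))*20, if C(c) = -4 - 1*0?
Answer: 1200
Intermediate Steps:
C(c) = -4 (C(c) = -4 + 0 = -4)
(C(-2)*(-5 - 1*10))*20 = -4*(-5 - 1*10)*20 = -4*(-5 - 10)*20 = -4*(-15)*20 = 60*20 = 1200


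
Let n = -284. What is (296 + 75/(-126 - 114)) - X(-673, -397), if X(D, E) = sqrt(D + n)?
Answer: 4731/16 - I*sqrt(957) ≈ 295.69 - 30.935*I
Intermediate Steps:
X(D, E) = sqrt(-284 + D) (X(D, E) = sqrt(D - 284) = sqrt(-284 + D))
(296 + 75/(-126 - 114)) - X(-673, -397) = (296 + 75/(-126 - 114)) - sqrt(-284 - 673) = (296 + 75/(-240)) - sqrt(-957) = (296 - 1/240*75) - I*sqrt(957) = (296 - 5/16) - I*sqrt(957) = 4731/16 - I*sqrt(957)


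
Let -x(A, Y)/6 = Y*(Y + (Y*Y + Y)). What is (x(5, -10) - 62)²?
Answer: 22448644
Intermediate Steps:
x(A, Y) = -6*Y*(Y² + 2*Y) (x(A, Y) = -6*Y*(Y + (Y*Y + Y)) = -6*Y*(Y + (Y² + Y)) = -6*Y*(Y + (Y + Y²)) = -6*Y*(Y² + 2*Y))
(x(5, -10) - 62)² = (6*(-10)²*(-2 - 1*(-10)) - 62)² = (6*100*(-2 + 10) - 62)² = (6*100*8 - 62)² = (4800 - 62)² = 4738² = 22448644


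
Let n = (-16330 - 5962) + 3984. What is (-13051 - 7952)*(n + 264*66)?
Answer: 18566652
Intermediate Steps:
n = -18308 (n = -22292 + 3984 = -18308)
(-13051 - 7952)*(n + 264*66) = (-13051 - 7952)*(-18308 + 264*66) = -21003*(-18308 + 17424) = -21003*(-884) = 18566652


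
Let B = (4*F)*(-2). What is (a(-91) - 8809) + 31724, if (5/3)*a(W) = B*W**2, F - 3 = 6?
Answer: -1674121/5 ≈ -3.3482e+5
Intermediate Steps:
F = 9 (F = 3 + 6 = 9)
B = -72 (B = (4*9)*(-2) = 36*(-2) = -72)
a(W) = -216*W**2/5 (a(W) = 3*(-72*W**2)/5 = -216*W**2/5)
(a(-91) - 8809) + 31724 = (-216/5*(-91)**2 - 8809) + 31724 = (-216/5*8281 - 8809) + 31724 = (-1788696/5 - 8809) + 31724 = -1832741/5 + 31724 = -1674121/5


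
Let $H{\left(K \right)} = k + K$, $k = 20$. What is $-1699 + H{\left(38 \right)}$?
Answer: $-1641$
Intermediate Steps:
$H{\left(K \right)} = 20 + K$
$-1699 + H{\left(38 \right)} = -1699 + \left(20 + 38\right) = -1699 + 58 = -1641$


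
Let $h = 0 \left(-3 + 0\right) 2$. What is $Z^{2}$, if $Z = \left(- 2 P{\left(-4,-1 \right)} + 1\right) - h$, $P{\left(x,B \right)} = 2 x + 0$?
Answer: $289$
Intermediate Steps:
$P{\left(x,B \right)} = 2 x$
$h = 0$ ($h = 0 \left(-3\right) 2 = 0 \cdot 2 = 0$)
$Z = 17$ ($Z = \left(- 2 \cdot 2 \left(-4\right) + 1\right) - 0 = \left(\left(-2\right) \left(-8\right) + 1\right) + 0 = \left(16 + 1\right) + 0 = 17 + 0 = 17$)
$Z^{2} = 17^{2} = 289$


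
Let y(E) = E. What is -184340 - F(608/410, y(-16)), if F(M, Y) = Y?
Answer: -184324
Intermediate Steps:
-184340 - F(608/410, y(-16)) = -184340 - 1*(-16) = -184340 + 16 = -184324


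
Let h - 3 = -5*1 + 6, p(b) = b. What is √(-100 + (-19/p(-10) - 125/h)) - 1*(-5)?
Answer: 5 + I*√12935/10 ≈ 5.0 + 11.373*I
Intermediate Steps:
h = 4 (h = 3 + (-5*1 + 6) = 3 + (-5 + 6) = 3 + 1 = 4)
√(-100 + (-19/p(-10) - 125/h)) - 1*(-5) = √(-100 + (-19/(-10) - 125/4)) - 1*(-5) = √(-100 + (-19*(-⅒) - 125*¼)) + 5 = √(-100 + (19/10 - 125/4)) + 5 = √(-100 - 587/20) + 5 = √(-2587/20) + 5 = I*√12935/10 + 5 = 5 + I*√12935/10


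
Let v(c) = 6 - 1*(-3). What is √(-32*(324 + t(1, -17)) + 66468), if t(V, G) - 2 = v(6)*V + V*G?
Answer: 2*√14073 ≈ 237.26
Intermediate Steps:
v(c) = 9 (v(c) = 6 + 3 = 9)
t(V, G) = 2 + 9*V + G*V (t(V, G) = 2 + (9*V + V*G) = 2 + (9*V + G*V) = 2 + 9*V + G*V)
√(-32*(324 + t(1, -17)) + 66468) = √(-32*(324 + (2 + 9*1 - 17*1)) + 66468) = √(-32*(324 + (2 + 9 - 17)) + 66468) = √(-32*(324 - 6) + 66468) = √(-32*318 + 66468) = √(-10176 + 66468) = √56292 = 2*√14073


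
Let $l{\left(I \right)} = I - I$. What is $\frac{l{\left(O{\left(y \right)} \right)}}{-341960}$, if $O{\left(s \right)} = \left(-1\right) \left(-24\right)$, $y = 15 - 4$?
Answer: $0$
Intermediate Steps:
$y = 11$ ($y = 15 - 4 = 11$)
$O{\left(s \right)} = 24$
$l{\left(I \right)} = 0$
$\frac{l{\left(O{\left(y \right)} \right)}}{-341960} = \frac{0}{-341960} = 0 \left(- \frac{1}{341960}\right) = 0$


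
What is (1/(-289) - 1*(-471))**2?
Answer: 18528109924/83521 ≈ 2.2184e+5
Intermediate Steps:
(1/(-289) - 1*(-471))**2 = (-1/289 + 471)**2 = (136118/289)**2 = 18528109924/83521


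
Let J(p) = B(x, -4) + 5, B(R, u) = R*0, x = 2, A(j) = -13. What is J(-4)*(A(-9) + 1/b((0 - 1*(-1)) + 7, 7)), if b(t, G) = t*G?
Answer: -3635/56 ≈ -64.911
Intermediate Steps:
B(R, u) = 0
b(t, G) = G*t
J(p) = 5 (J(p) = 0 + 5 = 5)
J(-4)*(A(-9) + 1/b((0 - 1*(-1)) + 7, 7)) = 5*(-13 + 1/(7*((0 - 1*(-1)) + 7))) = 5*(-13 + 1/(7*((0 + 1) + 7))) = 5*(-13 + 1/(7*(1 + 7))) = 5*(-13 + 1/(7*8)) = 5*(-13 + 1/56) = 5*(-727/56) = -3635/56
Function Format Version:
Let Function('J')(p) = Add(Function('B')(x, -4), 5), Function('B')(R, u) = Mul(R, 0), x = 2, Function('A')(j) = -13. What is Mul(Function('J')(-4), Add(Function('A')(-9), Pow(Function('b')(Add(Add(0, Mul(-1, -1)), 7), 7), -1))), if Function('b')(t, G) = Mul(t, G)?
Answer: Rational(-3635, 56) ≈ -64.911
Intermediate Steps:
Function('B')(R, u) = 0
Function('b')(t, G) = Mul(G, t)
Function('J')(p) = 5 (Function('J')(p) = Add(0, 5) = 5)
Mul(Function('J')(-4), Add(Function('A')(-9), Pow(Function('b')(Add(Add(0, Mul(-1, -1)), 7), 7), -1))) = Mul(5, Add(-13, Pow(Mul(7, Add(Add(0, Mul(-1, -1)), 7)), -1))) = Mul(5, Add(-13, Pow(Mul(7, Add(Add(0, 1), 7)), -1))) = Mul(5, Add(-13, Pow(Mul(7, Add(1, 7)), -1))) = Mul(5, Add(-13, Pow(Mul(7, 8), -1))) = Mul(5, Add(-13, Pow(56, -1))) = Mul(5, Add(-13, Rational(1, 56))) = Mul(5, Rational(-727, 56)) = Rational(-3635, 56)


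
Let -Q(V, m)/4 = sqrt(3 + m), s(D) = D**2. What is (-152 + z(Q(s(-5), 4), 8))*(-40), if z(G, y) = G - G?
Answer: 6080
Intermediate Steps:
Q(V, m) = -4*sqrt(3 + m)
z(G, y) = 0
(-152 + z(Q(s(-5), 4), 8))*(-40) = (-152 + 0)*(-40) = -152*(-40) = 6080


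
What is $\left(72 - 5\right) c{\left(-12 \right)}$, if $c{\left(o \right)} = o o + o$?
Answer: $8844$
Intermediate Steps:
$c{\left(o \right)} = o + o^{2}$ ($c{\left(o \right)} = o^{2} + o = o + o^{2}$)
$\left(72 - 5\right) c{\left(-12 \right)} = \left(72 - 5\right) \left(- 12 \left(1 - 12\right)\right) = 67 \left(\left(-12\right) \left(-11\right)\right) = 67 \cdot 132 = 8844$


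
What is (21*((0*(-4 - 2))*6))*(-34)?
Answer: 0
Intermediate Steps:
(21*((0*(-4 - 2))*6))*(-34) = (21*((0*(-6))*6))*(-34) = (21*(0*6))*(-34) = (21*0)*(-34) = 0*(-34) = 0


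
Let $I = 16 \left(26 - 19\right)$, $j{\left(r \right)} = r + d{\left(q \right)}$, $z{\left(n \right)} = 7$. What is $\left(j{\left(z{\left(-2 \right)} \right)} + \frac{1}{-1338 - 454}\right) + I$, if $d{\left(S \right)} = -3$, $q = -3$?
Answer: $\frac{207871}{1792} \approx 116.0$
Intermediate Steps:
$j{\left(r \right)} = -3 + r$ ($j{\left(r \right)} = r - 3 = -3 + r$)
$I = 112$ ($I = 16 \cdot 7 = 112$)
$\left(j{\left(z{\left(-2 \right)} \right)} + \frac{1}{-1338 - 454}\right) + I = \left(\left(-3 + 7\right) + \frac{1}{-1338 - 454}\right) + 112 = \left(4 + \frac{1}{-1792}\right) + 112 = \left(4 - \frac{1}{1792}\right) + 112 = \frac{7167}{1792} + 112 = \frac{207871}{1792}$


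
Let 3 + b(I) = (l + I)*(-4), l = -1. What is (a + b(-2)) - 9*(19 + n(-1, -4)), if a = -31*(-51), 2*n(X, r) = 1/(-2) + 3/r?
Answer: 11397/8 ≈ 1424.6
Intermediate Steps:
n(X, r) = -1/4 + 3/(2*r) (n(X, r) = (1/(-2) + 3/r)/2 = (1*(-1/2) + 3/r)/2 = (-1/2 + 3/r)/2 = -1/4 + 3/(2*r))
a = 1581
b(I) = 1 - 4*I (b(I) = -3 + (-1 + I)*(-4) = -3 + (4 - 4*I) = 1 - 4*I)
(a + b(-2)) - 9*(19 + n(-1, -4)) = (1581 + (1 - 4*(-2))) - 9*(19 + (1/4)*(6 - 1*(-4))/(-4)) = (1581 + (1 + 8)) - 9*(19 + (1/4)*(-1/4)*(6 + 4)) = (1581 + 9) - 9*(19 + (1/4)*(-1/4)*10) = 1590 - 9*(19 - 5/8) = 1590 - 9*147/8 = 1590 - 1323/8 = 11397/8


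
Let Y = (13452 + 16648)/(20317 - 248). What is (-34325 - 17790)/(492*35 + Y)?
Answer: -29882741/9874808 ≈ -3.0262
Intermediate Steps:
Y = 4300/2867 (Y = 30100/20069 = 30100*(1/20069) = 4300/2867 ≈ 1.4998)
(-34325 - 17790)/(492*35 + Y) = (-34325 - 17790)/(492*35 + 4300/2867) = -52115/(17220 + 4300/2867) = -52115/49374040/2867 = -52115*2867/49374040 = -29882741/9874808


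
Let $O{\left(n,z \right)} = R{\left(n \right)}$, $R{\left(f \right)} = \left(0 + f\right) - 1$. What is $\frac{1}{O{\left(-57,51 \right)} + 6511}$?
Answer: $\frac{1}{6453} \approx 0.00015497$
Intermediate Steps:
$R{\left(f \right)} = -1 + f$ ($R{\left(f \right)} = f - 1 = -1 + f$)
$O{\left(n,z \right)} = -1 + n$
$\frac{1}{O{\left(-57,51 \right)} + 6511} = \frac{1}{\left(-1 - 57\right) + 6511} = \frac{1}{-58 + 6511} = \frac{1}{6453}$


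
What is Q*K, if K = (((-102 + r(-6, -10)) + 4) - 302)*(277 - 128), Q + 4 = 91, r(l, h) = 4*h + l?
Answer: -5781498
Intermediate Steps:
r(l, h) = l + 4*h
Q = 87 (Q = -4 + 91 = 87)
K = -66454 (K = (((-102 + (-6 + 4*(-10))) + 4) - 302)*(277 - 128) = (((-102 + (-6 - 40)) + 4) - 302)*149 = (((-102 - 46) + 4) - 302)*149 = ((-148 + 4) - 302)*149 = (-144 - 302)*149 = -446*149 = -66454)
Q*K = 87*(-66454) = -5781498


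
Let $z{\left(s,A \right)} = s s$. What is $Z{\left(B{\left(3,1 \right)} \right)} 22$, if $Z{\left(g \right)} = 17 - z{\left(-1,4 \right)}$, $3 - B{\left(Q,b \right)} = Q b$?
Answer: $352$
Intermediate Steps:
$z{\left(s,A \right)} = s^{2}$
$B{\left(Q,b \right)} = 3 - Q b$
$Z{\left(g \right)} = 16$ ($Z{\left(g \right)} = 17 - \left(-1\right)^{2} = 17 - 1 = 16$)
$Z{\left(B{\left(3,1 \right)} \right)} 22 = 16 \cdot 22 = 352$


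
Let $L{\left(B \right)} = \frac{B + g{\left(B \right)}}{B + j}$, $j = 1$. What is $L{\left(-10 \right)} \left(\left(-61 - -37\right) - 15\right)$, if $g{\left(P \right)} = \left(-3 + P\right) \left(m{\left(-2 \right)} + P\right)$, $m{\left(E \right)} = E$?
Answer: $\frac{1898}{3} \approx 632.67$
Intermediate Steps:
$g{\left(P \right)} = \left(-3 + P\right) \left(-2 + P\right)$
$L{\left(B \right)} = \frac{6 + B^{2} - 4 B}{1 + B}$ ($L{\left(B \right)} = \frac{B + \left(6 + B^{2} - 5 B\right)}{B + 1} = \frac{6 + B^{2} - 4 B}{1 + B}$)
$L{\left(-10 \right)} \left(\left(-61 - -37\right) - 15\right) = \frac{6 + \left(-10\right)^{2} - -40}{1 - 10} \left(\left(-61 - -37\right) - 15\right) = \frac{6 + 100 + 40}{-9} \left(\left(-61 + 37\right) - 15\right) = \left(- \frac{1}{9}\right) 146 \left(-24 - 15\right) = \left(- \frac{146}{9}\right) \left(-39\right) = \frac{1898}{3}$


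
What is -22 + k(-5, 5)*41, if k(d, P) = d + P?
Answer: -22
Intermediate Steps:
k(d, P) = P + d
-22 + k(-5, 5)*41 = -22 + (5 - 5)*41 = -22 + 0*41 = -22 + 0 = -22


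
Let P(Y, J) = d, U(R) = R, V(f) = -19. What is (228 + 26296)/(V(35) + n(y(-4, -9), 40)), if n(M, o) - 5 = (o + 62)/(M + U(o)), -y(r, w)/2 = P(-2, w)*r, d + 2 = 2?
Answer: -530480/229 ≈ -2316.5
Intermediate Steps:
d = 0 (d = -2 + 2 = 0)
P(Y, J) = 0
y(r, w) = 0 (y(r, w) = -0*r = -2*0 = 0)
n(M, o) = 5 + (62 + o)/(M + o) (n(M, o) = 5 + (o + 62)/(M + o) = 5 + (62 + o)/(M + o))
(228 + 26296)/(V(35) + n(y(-4, -9), 40)) = (228 + 26296)/(-19 + (62 + 5*0 + 6*40)/(0 + 40)) = 26524/(-19 + (62 + 0 + 240)/40) = 26524/(-19 + (1/40)*302) = 26524/(-19 + 151/20) = 26524/(-229/20) = 26524*(-20/229) = -530480/229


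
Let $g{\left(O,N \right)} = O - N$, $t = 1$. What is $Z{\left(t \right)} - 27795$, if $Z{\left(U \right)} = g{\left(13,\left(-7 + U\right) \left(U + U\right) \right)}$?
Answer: $-27770$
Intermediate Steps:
$Z{\left(U \right)} = 13 - 2 U \left(-7 + U\right)$ ($Z{\left(U \right)} = 13 - \left(-7 + U\right) \left(U + U\right) = 13 - \left(-7 + U\right) 2 U = 13 - 2 U \left(-7 + U\right)$)
$Z{\left(t \right)} - 27795 = \left(13 - 2 \left(-7 + 1\right)\right) - 27795 = \left(13 - 2 \left(-6\right)\right) - 27795 = \left(13 + 12\right) - 27795 = 25 - 27795 = -27770$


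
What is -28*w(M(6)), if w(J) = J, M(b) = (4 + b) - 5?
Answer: -140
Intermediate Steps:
M(b) = -1 + b
-28*w(M(6)) = -28*(-1 + 6) = -28*5 = -140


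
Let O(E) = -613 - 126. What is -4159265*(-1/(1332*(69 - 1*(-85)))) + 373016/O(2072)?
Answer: -6676575383/13780872 ≈ -484.48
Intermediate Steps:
O(E) = -739
-4159265*(-1/(1332*(69 - 1*(-85)))) + 373016/O(2072) = -4159265*(-1/(1332*(69 - 1*(-85)))) + 373016/(-739) = -4159265*(-1/(1332*(69 + 85))) + 373016*(-1/739) = -4159265/((154*(-74))*18) - 373016/739 = -4159265/((-11396*18)) - 373016/739 = -4159265/(-205128) - 373016/739 = -4159265*(-1/205128) - 373016/739 = 378115/18648 - 373016/739 = -6676575383/13780872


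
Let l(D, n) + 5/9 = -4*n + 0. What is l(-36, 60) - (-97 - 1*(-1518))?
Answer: -14954/9 ≈ -1661.6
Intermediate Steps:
l(D, n) = -5/9 - 4*n (l(D, n) = -5/9 + (-4*n + 0) = -5/9 - 4*n)
l(-36, 60) - (-97 - 1*(-1518)) = (-5/9 - 4*60) - (-97 - 1*(-1518)) = (-5/9 - 240) - (-97 + 1518) = -2165/9 - 1*1421 = -2165/9 - 1421 = -14954/9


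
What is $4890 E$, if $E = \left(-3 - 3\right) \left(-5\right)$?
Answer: $146700$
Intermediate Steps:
$E = 30$ ($E = \left(-6\right) \left(-5\right) = 30$)
$4890 E = 4890 \cdot 30 = 146700$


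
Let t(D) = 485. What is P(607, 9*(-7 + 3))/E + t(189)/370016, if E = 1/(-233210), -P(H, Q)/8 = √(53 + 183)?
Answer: 485/370016 + 3731360*√59 ≈ 2.8661e+7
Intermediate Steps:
P(H, Q) = -16*√59 (P(H, Q) = -8*√(53 + 183) = -16*√59)
E = -1/233210 ≈ -4.2880e-6
P(607, 9*(-7 + 3))/E + t(189)/370016 = (-16*√59)/(-1/233210) + 485/370016 = -16*√59*(-233210) + 485*(1/370016) = 3731360*√59 + 485/370016 = 485/370016 + 3731360*√59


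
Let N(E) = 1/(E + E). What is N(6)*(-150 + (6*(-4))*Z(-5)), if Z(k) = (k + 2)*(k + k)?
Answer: -145/2 ≈ -72.500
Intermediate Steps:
Z(k) = 2*k*(2 + k) (Z(k) = (2 + k)*(2*k) = 2*k*(2 + k))
N(E) = 1/(2*E)
N(6)*(-150 + (6*(-4))*Z(-5)) = ((½)/6)*(-150 + (6*(-4))*(2*(-5)*(2 - 5))) = ((½)*(⅙))*(-150 - 48*(-5)*(-3)) = (-150 - 24*30)/12 = (-150 - 720)/12 = (1/12)*(-870) = -145/2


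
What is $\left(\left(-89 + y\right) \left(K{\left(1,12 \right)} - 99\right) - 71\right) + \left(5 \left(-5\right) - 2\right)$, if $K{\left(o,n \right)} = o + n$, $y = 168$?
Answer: $-6892$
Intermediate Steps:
$K{\left(o,n \right)} = n + o$
$\left(\left(-89 + y\right) \left(K{\left(1,12 \right)} - 99\right) - 71\right) + \left(5 \left(-5\right) - 2\right) = \left(\left(-89 + 168\right) \left(\left(12 + 1\right) - 99\right) - 71\right) + \left(5 \left(-5\right) - 2\right) = \left(79 \left(13 - 99\right) - 71\right) - 27 = \left(79 \left(-86\right) - 71\right) - 27 = \left(-6794 - 71\right) - 27 = -6865 - 27 = -6892$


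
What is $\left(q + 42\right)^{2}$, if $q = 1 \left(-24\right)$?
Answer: $324$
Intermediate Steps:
$q = -24$
$\left(q + 42\right)^{2} = \left(-24 + 42\right)^{2} = 18^{2} = 324$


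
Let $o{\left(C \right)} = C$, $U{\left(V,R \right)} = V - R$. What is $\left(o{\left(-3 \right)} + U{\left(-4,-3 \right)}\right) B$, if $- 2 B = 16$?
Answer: $32$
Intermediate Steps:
$B = -8$ ($B = \left(- \frac{1}{2}\right) 16 = -8$)
$\left(o{\left(-3 \right)} + U{\left(-4,-3 \right)}\right) B = \left(-3 - 1\right) \left(-8\right) = \left(-4\right) \left(-8\right) = 32$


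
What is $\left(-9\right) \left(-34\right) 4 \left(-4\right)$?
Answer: $-4896$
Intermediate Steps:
$\left(-9\right) \left(-34\right) 4 \left(-4\right) = 306 \left(-16\right) = -4896$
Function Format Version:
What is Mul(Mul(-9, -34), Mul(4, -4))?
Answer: -4896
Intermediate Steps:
Mul(Mul(-9, -34), Mul(4, -4)) = Mul(306, -16) = -4896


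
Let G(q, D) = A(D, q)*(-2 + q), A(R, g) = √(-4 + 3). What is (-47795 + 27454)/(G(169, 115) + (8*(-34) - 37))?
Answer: 6285369/123370 + 3396947*I/123370 ≈ 50.947 + 27.535*I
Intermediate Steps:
A(R, g) = I (A(R, g) = √(-1) = I)
G(q, D) = I*(-2 + q)
(-47795 + 27454)/(G(169, 115) + (8*(-34) - 37)) = (-47795 + 27454)/(I*(-2 + 169) + (8*(-34) - 37)) = -20341/(I*167 + (-272 - 37)) = -20341/(167*I - 309) = -20341*(-309 - 167*I)/123370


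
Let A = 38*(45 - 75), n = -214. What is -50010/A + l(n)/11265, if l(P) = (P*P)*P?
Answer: -353634317/428070 ≈ -826.11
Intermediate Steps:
A = -1140 (A = 38*(-30) = -1140)
l(P) = P³ (l(P) = P²*P = P³)
-50010/A + l(n)/11265 = -50010/(-1140) + (-214)³/11265 = -50010*(-1/1140) - 9800344*1/11265 = 1667/38 - 9800344/11265 = -353634317/428070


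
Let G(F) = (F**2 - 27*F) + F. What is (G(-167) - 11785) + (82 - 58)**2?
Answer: 21022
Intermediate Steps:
G(F) = F**2 - 26*F
(G(-167) - 11785) + (82 - 58)**2 = (-167*(-26 - 167) - 11785) + (82 - 58)**2 = (-167*(-193) - 11785) + 24**2 = (32231 - 11785) + 576 = 20446 + 576 = 21022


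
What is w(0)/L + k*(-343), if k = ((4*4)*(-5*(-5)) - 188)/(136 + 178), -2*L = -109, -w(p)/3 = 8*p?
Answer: -36358/157 ≈ -231.58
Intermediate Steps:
w(p) = -24*p
L = 109/2 (L = -1/2*(-109) = 109/2 ≈ 54.500)
k = 106/157 (k = (16*25 - 188)/314 = (400 - 188)*(1/314) = 212*(1/314) = 106/157 ≈ 0.67516)
w(0)/L + k*(-343) = (-24*0)/(109/2) + (106/157)*(-343) = 0*(2/109) - 36358/157 = 0 - 36358/157 = -36358/157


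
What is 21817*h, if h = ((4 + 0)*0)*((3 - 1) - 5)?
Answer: 0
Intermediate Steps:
h = 0 (h = (4*0)*(2 - 5) = 0*(-3) = 0)
21817*h = 21817*0 = 0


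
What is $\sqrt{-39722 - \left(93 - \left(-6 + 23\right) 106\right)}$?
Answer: $i \sqrt{38013} \approx 194.97 i$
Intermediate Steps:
$\sqrt{-39722 - \left(93 - \left(-6 + 23\right) 106\right)} = \sqrt{-39722 + \left(-93 + 17 \cdot 106\right)} = \sqrt{-39722 + \left(-93 + 1802\right)} = \sqrt{-39722 + 1709} = \sqrt{-38013} = i \sqrt{38013}$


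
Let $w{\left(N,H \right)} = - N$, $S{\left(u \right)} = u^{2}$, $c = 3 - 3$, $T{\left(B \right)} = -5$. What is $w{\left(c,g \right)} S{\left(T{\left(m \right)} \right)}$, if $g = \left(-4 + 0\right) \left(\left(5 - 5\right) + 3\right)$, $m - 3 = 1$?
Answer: $0$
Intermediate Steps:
$m = 4$ ($m = 3 + 1 = 4$)
$g = -12$ ($g = - 4 \left(0 + 3\right) = \left(-4\right) 3 = -12$)
$c = 0$
$w{\left(c,g \right)} S{\left(T{\left(m \right)} \right)} = \left(-1\right) 0 \left(-5\right)^{2} = 0 \cdot 25 = 0$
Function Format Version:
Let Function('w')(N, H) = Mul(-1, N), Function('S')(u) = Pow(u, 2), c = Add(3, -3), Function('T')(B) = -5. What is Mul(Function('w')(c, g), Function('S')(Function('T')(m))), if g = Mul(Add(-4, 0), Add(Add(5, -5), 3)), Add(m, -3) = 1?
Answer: 0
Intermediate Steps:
m = 4 (m = Add(3, 1) = 4)
g = -12 (g = Mul(-4, Add(0, 3)) = Mul(-4, 3) = -12)
c = 0
Mul(Function('w')(c, g), Function('S')(Function('T')(m))) = Mul(Mul(-1, 0), Pow(-5, 2)) = Mul(0, 25) = 0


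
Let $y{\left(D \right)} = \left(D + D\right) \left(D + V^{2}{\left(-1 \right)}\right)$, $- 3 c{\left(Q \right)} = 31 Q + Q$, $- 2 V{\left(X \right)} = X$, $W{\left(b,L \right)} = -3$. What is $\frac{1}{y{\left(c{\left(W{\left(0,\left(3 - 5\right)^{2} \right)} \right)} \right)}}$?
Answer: $\frac{1}{2064} \approx 0.0004845$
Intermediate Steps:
$V{\left(X \right)} = - \frac{X}{2}$
$c{\left(Q \right)} = - \frac{32 Q}{3}$ ($c{\left(Q \right)} = - \frac{31 Q + Q}{3} = - \frac{32 Q}{3}$)
$y{\left(D \right)} = 2 D \left(\frac{1}{4} + D\right)$ ($y{\left(D \right)} = \left(D + D\right) \left(D + \left(\left(- \frac{1}{2}\right) \left(-1\right)\right)^{2}\right) = 2 D \left(D + \left(\frac{1}{2}\right)^{2}\right) = 2 D \left(D + \frac{1}{4}\right) = 2 D \left(\frac{1}{4} + D\right)$)
$\frac{1}{y{\left(c{\left(W{\left(0,\left(3 - 5\right)^{2} \right)} \right)} \right)}} = \frac{1}{\frac{1}{2} \left(\left(- \frac{32}{3}\right) \left(-3\right)\right) \left(1 + 4 \left(\left(- \frac{32}{3}\right) \left(-3\right)\right)\right)} = \frac{1}{\frac{1}{2} \cdot 32 \left(1 + 4 \cdot 32\right)} = \frac{1}{\frac{1}{2} \cdot 32 \left(1 + 128\right)} = \frac{1}{\frac{1}{2} \cdot 32 \cdot 129} = \frac{1}{2064}$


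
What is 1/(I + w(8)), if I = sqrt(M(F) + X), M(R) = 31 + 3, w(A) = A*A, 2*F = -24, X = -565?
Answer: 64/4627 - 3*I*sqrt(59)/4627 ≈ 0.013832 - 0.0049802*I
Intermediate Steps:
F = -12 (F = (1/2)*(-24) = -12)
w(A) = A**2
M(R) = 34
I = 3*I*sqrt(59) (I = sqrt(34 - 565) = sqrt(-531) = 3*I*sqrt(59) ≈ 23.043*I)
1/(I + w(8)) = 1/(3*I*sqrt(59) + 8**2) = 1/(3*I*sqrt(59) + 64) = 1/(64 + 3*I*sqrt(59))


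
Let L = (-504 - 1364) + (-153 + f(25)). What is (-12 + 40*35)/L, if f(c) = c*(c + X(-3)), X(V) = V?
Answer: -1388/1471 ≈ -0.94358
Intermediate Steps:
f(c) = c*(-3 + c) (f(c) = c*(c - 3) = c*(-3 + c))
L = -1471 (L = (-504 - 1364) + (-153 + 25*(-3 + 25)) = -1868 + (-153 + 25*22) = -1868 + (-153 + 550) = -1868 + 397 = -1471)
(-12 + 40*35)/L = (-12 + 40*35)/(-1471) = (-12 + 1400)*(-1/1471) = 1388*(-1/1471) = -1388/1471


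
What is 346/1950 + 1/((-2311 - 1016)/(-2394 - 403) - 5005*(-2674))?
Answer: 6474422109191/36488779754700 ≈ 0.17744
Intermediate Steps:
346/1950 + 1/((-2311 - 1016)/(-2394 - 403) - 5005*(-2674)) = 346*(1/1950) - 1/2674/(-3327/(-2797) - 5005) = 173/975 - 1/2674/(-3327*(-1/2797) - 5005) = 173/975 - 1/2674/(3327/2797 - 5005) = 173/975 - 1/2674/(-13995658/2797) = 173/975 - 2797/13995658*(-1/2674) = 173/975 + 2797/37424389492 = 6474422109191/36488779754700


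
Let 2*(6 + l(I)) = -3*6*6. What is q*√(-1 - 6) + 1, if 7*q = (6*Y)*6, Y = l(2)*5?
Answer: 1 - 10800*I*√7/7 ≈ 1.0 - 4082.0*I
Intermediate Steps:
l(I) = -60 (l(I) = -6 + (-3*6*6)/2 = -6 + (-18*6)/2 = -6 + (½)*(-108) = -6 - 54 = -60)
Y = -300 (Y = -60*5 = -300)
q = -10800/7 (q = ((6*(-300))*6)/7 = (-1800*6)/7 = (⅐)*(-10800) = -10800/7 ≈ -1542.9)
q*√(-1 - 6) + 1 = -10800*√(-1 - 6)/7 + 1 = -10800*I*√7/7 + 1 = 1 - 10800*I*√7/7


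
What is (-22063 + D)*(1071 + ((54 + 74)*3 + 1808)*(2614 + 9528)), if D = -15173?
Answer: -991085850060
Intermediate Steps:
(-22063 + D)*(1071 + ((54 + 74)*3 + 1808)*(2614 + 9528)) = (-22063 - 15173)*(1071 + ((54 + 74)*3 + 1808)*(2614 + 9528)) = -37236*(1071 + (128*3 + 1808)*12142) = -37236*(1071 + (384 + 1808)*12142) = -37236*(1071 + 2192*12142) = -37236*(1071 + 26615264) = -37236*26616335 = -991085850060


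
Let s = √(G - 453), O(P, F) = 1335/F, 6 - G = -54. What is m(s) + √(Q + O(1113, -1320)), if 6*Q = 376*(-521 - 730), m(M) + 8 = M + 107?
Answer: 99 + I*√393 + I*√151776614/44 ≈ 99.0 + 299.82*I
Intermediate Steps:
G = 60 (G = 6 - 1*(-54) = 6 + 54 = 60)
s = I*√393 (s = √(60 - 453) = √(-393) = I*√393 ≈ 19.824*I)
m(M) = 99 + M (m(M) = -8 + (M + 107) = -8 + (107 + M) = 99 + M)
Q = -78396 (Q = (376*(-521 - 730))/6 = (376*(-1251))/6 = (⅙)*(-470376) = -78396)
m(s) + √(Q + O(1113, -1320)) = (99 + I*√393) + √(-78396 + 1335/(-1320)) = (99 + I*√393) + √(-78396 + 1335*(-1/1320)) = (99 + I*√393) + √(-78396 - 89/88) = (99 + I*√393) + √(-6898937/88) = (99 + I*√393) + I*√151776614/44 = 99 + I*√393 + I*√151776614/44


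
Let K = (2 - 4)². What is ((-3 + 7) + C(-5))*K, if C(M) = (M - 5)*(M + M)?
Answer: 416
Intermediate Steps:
C(M) = 2*M*(-5 + M) (C(M) = (-5 + M)*(2*M) = 2*M*(-5 + M))
K = 4 (K = (-2)² = 4)
((-3 + 7) + C(-5))*K = ((-3 + 7) + 2*(-5)*(-5 - 5))*4 = (4 + 2*(-5)*(-10))*4 = (4 + 100)*4 = 104*4 = 416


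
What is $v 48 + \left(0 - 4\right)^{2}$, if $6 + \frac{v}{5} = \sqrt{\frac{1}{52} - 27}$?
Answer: $-1424 + \frac{120 i \sqrt{18239}}{13} \approx -1424.0 + 1246.6 i$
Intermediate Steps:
$v = -30 + \frac{5 i \sqrt{18239}}{26}$ ($v = -30 + 5 \sqrt{\frac{1}{52} - 27} = -30 + 5 \sqrt{- \frac{1403}{52}} = -30 + 5 \frac{i \sqrt{18239}}{26} = -30 + \frac{5 i \sqrt{18239}}{26} \approx -30.0 + 25.971 i$)
$v 48 + \left(0 - 4\right)^{2} = \left(-30 + \frac{5 i \sqrt{18239}}{26}\right) 48 + \left(0 - 4\right)^{2} = \left(-1440 + \frac{120 i \sqrt{18239}}{13}\right) + \left(-4\right)^{2} = \left(-1440 + \frac{120 i \sqrt{18239}}{13}\right) + 16 = -1424 + \frac{120 i \sqrt{18239}}{13}$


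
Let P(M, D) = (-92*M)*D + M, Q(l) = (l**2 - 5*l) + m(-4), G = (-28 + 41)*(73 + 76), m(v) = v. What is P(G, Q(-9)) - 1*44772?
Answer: -21783723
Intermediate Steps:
G = 1937 (G = 13*149 = 1937)
Q(l) = -4 + l**2 - 5*l (Q(l) = (l**2 - 5*l) - 4 = -4 + l**2 - 5*l)
P(M, D) = M - 92*D*M (P(M, D) = -92*D*M + M = M - 92*D*M)
P(G, Q(-9)) - 1*44772 = 1937*(1 - 92*(-4 + (-9)**2 - 5*(-9))) - 1*44772 = 1937*(1 - 92*(-4 + 81 + 45)) - 44772 = 1937*(1 - 92*122) - 44772 = 1937*(1 - 11224) - 44772 = 1937*(-11223) - 44772 = -21738951 - 44772 = -21783723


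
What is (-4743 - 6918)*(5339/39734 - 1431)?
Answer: 662974668915/39734 ≈ 1.6685e+7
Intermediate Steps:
(-4743 - 6918)*(5339/39734 - 1431) = -11661*(5339*(1/39734) - 1431) = -11661*(5339/39734 - 1431) = -11661*(-56854015/39734) = 662974668915/39734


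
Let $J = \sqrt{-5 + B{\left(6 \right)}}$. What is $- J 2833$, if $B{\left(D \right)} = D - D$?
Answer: $- 2833 i \sqrt{5} \approx - 6334.8 i$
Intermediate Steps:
$B{\left(D \right)} = 0$
$J = i \sqrt{5}$ ($J = \sqrt{-5 + 0} = \sqrt{-5} = i \sqrt{5} \approx 2.2361 i$)
$- J 2833 = - i \sqrt{5} \cdot 2833 = - 2833 i \sqrt{5}$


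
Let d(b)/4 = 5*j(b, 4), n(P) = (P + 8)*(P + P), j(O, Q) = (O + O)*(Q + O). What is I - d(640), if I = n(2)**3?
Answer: -16422400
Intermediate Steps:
j(O, Q) = 2*O*(O + Q) (j(O, Q) = (2*O)*(O + Q) = 2*O*(O + Q))
n(P) = 2*P*(8 + P) (n(P) = (8 + P)*(2*P) = 2*P*(8 + P))
d(b) = 40*b*(4 + b) (d(b) = 4*(5*(2*b*(b + 4))) = 4*(5*(2*b*(4 + b))) = 4*(10*b*(4 + b)) = 40*b*(4 + b))
I = 64000 (I = (2*2*(8 + 2))**3 = (2*2*10)**3 = 40**3 = 64000)
I - d(640) = 64000 - 40*640*(4 + 640) = 64000 - 40*640*644 = 64000 - 1*16486400 = 64000 - 16486400 = -16422400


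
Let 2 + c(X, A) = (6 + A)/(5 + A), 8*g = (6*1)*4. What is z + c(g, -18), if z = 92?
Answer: 1182/13 ≈ 90.923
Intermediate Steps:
g = 3 (g = ((6*1)*4)/8 = (6*4)/8 = (1/8)*24 = 3)
c(X, A) = -2 + (6 + A)/(5 + A)
z + c(g, -18) = 92 + (-4 - 1*(-18))/(5 - 18) = 92 + (-4 + 18)/(-13) = 92 - 1/13*14 = 92 - 14/13 = 1182/13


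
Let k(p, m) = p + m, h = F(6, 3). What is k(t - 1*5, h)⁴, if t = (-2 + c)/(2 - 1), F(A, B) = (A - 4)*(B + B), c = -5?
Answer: 0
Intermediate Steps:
F(A, B) = 2*B*(-4 + A) (F(A, B) = (-4 + A)*(2*B) = 2*B*(-4 + A))
t = -7 (t = (-2 - 5)/(2 - 1) = -7/1 = -7*1 = -7)
h = 12 (h = 2*3*(-4 + 6) = 2*3*2 = 12)
k(p, m) = m + p
k(t - 1*5, h)⁴ = (12 + (-7 - 1*5))⁴ = (12 + (-7 - 5))⁴ = (12 - 12)⁴ = 0⁴ = 0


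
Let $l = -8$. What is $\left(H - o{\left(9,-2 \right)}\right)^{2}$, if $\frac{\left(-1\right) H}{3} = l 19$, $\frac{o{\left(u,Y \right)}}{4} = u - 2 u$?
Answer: $242064$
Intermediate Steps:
$o{\left(u,Y \right)} = - 4 u$ ($o{\left(u,Y \right)} = 4 \left(u - 2 u\right) = 4 \left(- u\right) = - 4 u$)
$H = 456$ ($H = - 3 \left(\left(-8\right) 19\right) = \left(-3\right) \left(-152\right) = 456$)
$\left(H - o{\left(9,-2 \right)}\right)^{2} = \left(456 - \left(-4\right) 9\right)^{2} = \left(456 - -36\right)^{2} = \left(456 + 36\right)^{2} = 492^{2} = 242064$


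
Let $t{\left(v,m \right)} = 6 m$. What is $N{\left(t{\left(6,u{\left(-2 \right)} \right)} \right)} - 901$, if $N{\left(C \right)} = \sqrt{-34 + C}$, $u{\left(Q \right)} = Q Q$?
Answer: $-901 + i \sqrt{10} \approx -901.0 + 3.1623 i$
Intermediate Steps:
$u{\left(Q \right)} = Q^{2}$
$N{\left(t{\left(6,u{\left(-2 \right)} \right)} \right)} - 901 = \sqrt{-34 + 6 \left(-2\right)^{2}} - 901 = \sqrt{-34 + 6 \cdot 4} - 901 = \sqrt{-34 + 24} - 901 = \sqrt{-10} - 901 = i \sqrt{10} - 901 = -901 + i \sqrt{10}$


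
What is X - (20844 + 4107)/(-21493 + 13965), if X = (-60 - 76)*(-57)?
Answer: 58382007/7528 ≈ 7755.3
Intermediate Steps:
X = 7752 (X = -136*(-57) = 7752)
X - (20844 + 4107)/(-21493 + 13965) = 7752 - (20844 + 4107)/(-21493 + 13965) = 7752 - 24951/(-7528) = 7752 - 24951*(-1)/7528 = 7752 - 1*(-24951/7528) = 7752 + 24951/7528 = 58382007/7528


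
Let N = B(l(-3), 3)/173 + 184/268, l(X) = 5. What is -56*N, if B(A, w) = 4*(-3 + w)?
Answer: -2576/67 ≈ -38.448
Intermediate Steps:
B(A, w) = -12 + 4*w
N = 46/67 (N = (-12 + 4*3)/173 + 184/268 = (-12 + 12)*(1/173) + 184*(1/268) = 0*(1/173) + 46/67 = 0 + 46/67 = 46/67 ≈ 0.68657)
-56*N = -56*46/67 = -2576/67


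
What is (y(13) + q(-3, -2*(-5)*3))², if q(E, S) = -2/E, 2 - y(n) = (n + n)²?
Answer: 4080400/9 ≈ 4.5338e+5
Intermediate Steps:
y(n) = 2 - 4*n² (y(n) = 2 - (n + n)² = 2 - (2*n)² = 2 - 4*n²)
(y(13) + q(-3, -2*(-5)*3))² = ((2 - 4*13²) - 2/(-3))² = ((2 - 4*169) - 2*(-⅓))² = ((2 - 676) + ⅔)² = (-674 + ⅔)² = (-2020/3)² = 4080400/9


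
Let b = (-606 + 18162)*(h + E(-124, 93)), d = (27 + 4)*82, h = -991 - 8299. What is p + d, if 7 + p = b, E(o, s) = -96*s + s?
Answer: -318199965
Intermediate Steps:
h = -9290
E(o, s) = -95*s
d = 2542 (d = 31*82 = 2542)
b = -318202500 (b = (-606 + 18162)*(-9290 - 95*93) = 17556*(-9290 - 8835) = 17556*(-18125) = -318202500)
p = -318202507 (p = -7 - 318202500 = -318202507)
p + d = -318202507 + 2542 = -318199965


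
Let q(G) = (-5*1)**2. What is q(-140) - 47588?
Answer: -47563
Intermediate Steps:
q(G) = 25 (q(G) = (-5)**2 = 25)
q(-140) - 47588 = 25 - 47588 = -47563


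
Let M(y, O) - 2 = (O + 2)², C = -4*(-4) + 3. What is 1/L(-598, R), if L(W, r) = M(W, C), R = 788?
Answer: 1/443 ≈ 0.0022573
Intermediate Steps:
C = 19 (C = 16 + 3 = 19)
M(y, O) = 2 + (2 + O)² (M(y, O) = 2 + (O + 2)² = 2 + (2 + O)²)
L(W, r) = 443 (L(W, r) = 2 + (2 + 19)² = 2 + 21² = 2 + 441 = 443)
1/L(-598, R) = 1/443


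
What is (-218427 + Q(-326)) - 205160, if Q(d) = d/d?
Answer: -423586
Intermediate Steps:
Q(d) = 1
(-218427 + Q(-326)) - 205160 = (-218427 + 1) - 205160 = -218426 - 205160 = -423586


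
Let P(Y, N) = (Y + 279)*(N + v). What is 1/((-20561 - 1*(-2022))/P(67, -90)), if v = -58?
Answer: 51208/18539 ≈ 2.7622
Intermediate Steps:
P(Y, N) = (-58 + N)*(279 + Y) (P(Y, N) = (Y + 279)*(N - 58) = (279 + Y)*(-58 + N) = (-58 + N)*(279 + Y))
1/((-20561 - 1*(-2022))/P(67, -90)) = 1/((-20561 - 1*(-2022))/(-16182 - 58*67 + 279*(-90) - 90*67)) = 1/((-20561 + 2022)/(-16182 - 3886 - 25110 - 6030)) = 1/(-18539/(-51208)) = 1/(-18539*(-1/51208)) = 1/(18539/51208) = 51208/18539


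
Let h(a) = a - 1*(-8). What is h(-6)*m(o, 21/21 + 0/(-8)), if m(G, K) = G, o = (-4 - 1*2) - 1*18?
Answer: -48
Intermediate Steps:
h(a) = 8 + a (h(a) = a + 8 = 8 + a)
o = -24 (o = (-4 - 2) - 18 = -6 - 18 = -24)
h(-6)*m(o, 21/21 + 0/(-8)) = (8 - 6)*(-24) = 2*(-24) = -48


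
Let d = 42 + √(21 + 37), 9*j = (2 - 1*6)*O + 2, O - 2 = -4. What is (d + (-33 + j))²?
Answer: 12979/81 + 182*√58/9 ≈ 314.24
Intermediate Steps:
O = -2 (O = 2 - 4 = -2)
j = 10/9 (j = ((2 - 1*6)*(-2) + 2)/9 = ((2 - 6)*(-2) + 2)/9 = (-4*(-2) + 2)/9 = (8 + 2)/9 = (⅑)*10 = 10/9 ≈ 1.1111)
d = 42 + √58 ≈ 49.616
(d + (-33 + j))² = ((42 + √58) + (-33 + 10/9))² = ((42 + √58) - 287/9)² = (91/9 + √58)²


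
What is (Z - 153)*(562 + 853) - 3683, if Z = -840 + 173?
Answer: -1163983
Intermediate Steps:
Z = -667
(Z - 153)*(562 + 853) - 3683 = (-667 - 153)*(562 + 853) - 3683 = -820*1415 - 3683 = -1160300 - 3683 = -1163983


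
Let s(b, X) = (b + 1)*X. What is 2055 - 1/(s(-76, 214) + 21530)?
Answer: 11261399/5480 ≈ 2055.0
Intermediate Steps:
s(b, X) = X*(1 + b) (s(b, X) = (1 + b)*X = X*(1 + b))
2055 - 1/(s(-76, 214) + 21530) = 2055 - 1/(214*(1 - 76) + 21530) = 2055 - 1/(214*(-75) + 21530) = 2055 - 1/(-16050 + 21530) = 2055 - 1/5480 = 11261399/5480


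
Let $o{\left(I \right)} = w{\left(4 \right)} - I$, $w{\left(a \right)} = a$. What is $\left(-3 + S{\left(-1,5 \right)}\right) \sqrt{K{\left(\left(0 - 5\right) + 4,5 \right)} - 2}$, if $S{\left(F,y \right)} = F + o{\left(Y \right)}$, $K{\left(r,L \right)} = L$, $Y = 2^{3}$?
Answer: $- 8 \sqrt{3} \approx -13.856$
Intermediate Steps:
$Y = 8$
$o{\left(I \right)} = 4 - I$
$S{\left(F,y \right)} = -4 + F$ ($S{\left(F,y \right)} = F + \left(4 - 8\right) = F - 4 = -4 + F$)
$\left(-3 + S{\left(-1,5 \right)}\right) \sqrt{K{\left(\left(0 - 5\right) + 4,5 \right)} - 2} = \left(-3 - 5\right) \sqrt{5 - 2} = \left(-3 - 5\right) \sqrt{3} = - 8 \sqrt{3}$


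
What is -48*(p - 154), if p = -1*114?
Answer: 12864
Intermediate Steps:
p = -114
-48*(p - 154) = -48*(-114 - 154) = -48*(-268) = 12864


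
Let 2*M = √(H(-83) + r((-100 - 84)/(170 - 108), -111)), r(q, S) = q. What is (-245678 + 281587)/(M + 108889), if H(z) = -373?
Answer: 484851792524/1470244987459 - 215454*I*√40145/1470244987459 ≈ 0.32978 - 2.9362e-5*I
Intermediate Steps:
M = 3*I*√40145/62 (M = √(-373 + (-100 - 84)/(170 - 108))/2 = √(-373 - 184/62)/2 = √(-373 - 184*1/62)/2 = √(-373 - 92/31)/2 = √(-11655/31)/2 = (3*I*√40145/31)/2 = 3*I*√40145/62 ≈ 9.6949*I)
(-245678 + 281587)/(M + 108889) = (-245678 + 281587)/(3*I*√40145/62 + 108889) = 35909/(108889 + 3*I*√40145/62)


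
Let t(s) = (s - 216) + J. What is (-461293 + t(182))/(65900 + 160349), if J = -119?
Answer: -461446/226249 ≈ -2.0396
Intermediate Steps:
t(s) = -335 + s (t(s) = (s - 216) - 119 = (-216 + s) - 119 = -335 + s)
(-461293 + t(182))/(65900 + 160349) = (-461293 + (-335 + 182))/(65900 + 160349) = (-461293 - 153)/226249 = -461446*1/226249 = -461446/226249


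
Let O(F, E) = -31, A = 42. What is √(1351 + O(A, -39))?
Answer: 2*√330 ≈ 36.332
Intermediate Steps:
√(1351 + O(A, -39)) = √(1351 - 31) = √1320 = 2*√330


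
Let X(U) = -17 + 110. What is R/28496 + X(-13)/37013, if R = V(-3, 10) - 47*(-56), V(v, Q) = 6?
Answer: 50145211/527361224 ≈ 0.095087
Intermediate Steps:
X(U) = 93
R = 2638 (R = 6 - 47*(-56) = 6 + 2632 = 2638)
R/28496 + X(-13)/37013 = 2638/28496 + 93/37013 = 2638*(1/28496) + 93*(1/37013) = 1319/14248 + 93/37013 = 50145211/527361224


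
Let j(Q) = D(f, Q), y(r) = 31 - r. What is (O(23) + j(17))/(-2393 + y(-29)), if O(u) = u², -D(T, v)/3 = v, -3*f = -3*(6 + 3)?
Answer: -478/2333 ≈ -0.20489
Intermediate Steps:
f = 9 (f = -(-1)*(6 + 3) = -(-1)*9 = -⅓*(-27) = 9)
D(T, v) = -3*v
j(Q) = -3*Q
(O(23) + j(17))/(-2393 + y(-29)) = (23² - 3*17)/(-2393 + (31 - 1*(-29))) = (529 - 51)/(-2393 + (31 + 29)) = 478/(-2393 + 60) = 478/(-2333) = 478*(-1/2333) = -478/2333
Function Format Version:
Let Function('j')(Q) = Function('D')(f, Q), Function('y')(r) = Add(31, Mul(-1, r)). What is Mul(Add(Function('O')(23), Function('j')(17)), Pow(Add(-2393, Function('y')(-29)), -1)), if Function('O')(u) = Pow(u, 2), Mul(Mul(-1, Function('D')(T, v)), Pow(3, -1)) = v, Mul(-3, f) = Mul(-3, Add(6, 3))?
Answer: Rational(-478, 2333) ≈ -0.20489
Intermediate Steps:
f = 9 (f = Mul(Rational(-1, 3), Mul(-3, Add(6, 3))) = Mul(Rational(-1, 3), Mul(-3, 9)) = Mul(Rational(-1, 3), -27) = 9)
Function('D')(T, v) = Mul(-3, v)
Function('j')(Q) = Mul(-3, Q)
Mul(Add(Function('O')(23), Function('j')(17)), Pow(Add(-2393, Function('y')(-29)), -1)) = Mul(Add(Pow(23, 2), Mul(-3, 17)), Pow(Add(-2393, Add(31, Mul(-1, -29))), -1)) = Mul(Add(529, -51), Pow(Add(-2393, Add(31, 29)), -1)) = Mul(478, Pow(Add(-2393, 60), -1)) = Mul(478, Pow(-2333, -1)) = Mul(478, Rational(-1, 2333)) = Rational(-478, 2333)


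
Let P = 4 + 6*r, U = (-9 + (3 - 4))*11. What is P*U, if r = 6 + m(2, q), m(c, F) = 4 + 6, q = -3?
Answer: -11000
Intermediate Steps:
m(c, F) = 10
r = 16 (r = 6 + 10 = 16)
U = -110 (U = (-9 - 1)*11 = -10*11 = -110)
P = 100 (P = 4 + 6*16 = 4 + 96 = 100)
P*U = 100*(-110) = -11000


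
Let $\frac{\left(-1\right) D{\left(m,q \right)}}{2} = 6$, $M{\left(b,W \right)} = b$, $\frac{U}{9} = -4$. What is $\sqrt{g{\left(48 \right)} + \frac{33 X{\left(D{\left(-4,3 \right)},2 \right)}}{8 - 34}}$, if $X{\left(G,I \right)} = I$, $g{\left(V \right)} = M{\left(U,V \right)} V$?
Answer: $\frac{i \sqrt{292461}}{13} \approx 41.6 i$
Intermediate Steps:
$U = -36$ ($U = 9 \left(-4\right) = -36$)
$g{\left(V \right)} = - 36 V$
$D{\left(m,q \right)} = -12$ ($D{\left(m,q \right)} = \left(-2\right) 6 = -12$)
$\sqrt{g{\left(48 \right)} + \frac{33 X{\left(D{\left(-4,3 \right)},2 \right)}}{8 - 34}} = \sqrt{\left(-36\right) 48 + \frac{33 \cdot 2}{8 - 34}} = \sqrt{-1728 + \frac{66}{-26}} = \sqrt{-1728 + 66 \left(- \frac{1}{26}\right)} = \sqrt{-1728 - \frac{33}{13}} = \sqrt{- \frac{22497}{13}} = \frac{i \sqrt{292461}}{13}$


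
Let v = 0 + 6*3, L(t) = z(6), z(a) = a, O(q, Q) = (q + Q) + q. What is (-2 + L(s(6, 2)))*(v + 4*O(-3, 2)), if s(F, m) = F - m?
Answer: 8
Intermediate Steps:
O(q, Q) = Q + 2*q (O(q, Q) = (Q + q) + q = Q + 2*q)
L(t) = 6
v = 18 (v = 0 + 18 = 18)
(-2 + L(s(6, 2)))*(v + 4*O(-3, 2)) = (-2 + 6)*(18 + 4*(2 + 2*(-3))) = 4*(18 + 4*(2 - 6)) = 4*(18 + 4*(-4)) = 4*(18 - 16) = 4*2 = 8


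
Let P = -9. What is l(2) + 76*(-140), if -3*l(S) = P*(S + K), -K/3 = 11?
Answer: -10733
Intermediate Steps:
K = -33 (K = -3*11 = -33)
l(S) = -99 + 3*S (l(S) = -(-3)*(S - 33) = -(-3)*(-33 + S) = -(297 - 9*S)/3 = -99 + 3*S)
l(2) + 76*(-140) = (-99 + 3*2) + 76*(-140) = (-99 + 6) - 10640 = -93 - 10640 = -10733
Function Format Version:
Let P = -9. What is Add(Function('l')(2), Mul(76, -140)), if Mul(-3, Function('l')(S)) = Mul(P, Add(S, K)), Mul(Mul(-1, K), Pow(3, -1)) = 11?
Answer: -10733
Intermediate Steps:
K = -33 (K = Mul(-3, 11) = -33)
Function('l')(S) = Add(-99, Mul(3, S)) (Function('l')(S) = Mul(Rational(-1, 3), Mul(-9, Add(S, -33))) = Mul(Rational(-1, 3), Mul(-9, Add(-33, S))) = Mul(Rational(-1, 3), Add(297, Mul(-9, S))) = Add(-99, Mul(3, S)))
Add(Function('l')(2), Mul(76, -140)) = Add(Add(-99, Mul(3, 2)), Mul(76, -140)) = Add(Add(-99, 6), -10640) = Add(-93, -10640) = -10733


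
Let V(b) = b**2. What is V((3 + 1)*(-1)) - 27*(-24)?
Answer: 664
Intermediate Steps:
V((3 + 1)*(-1)) - 27*(-24) = ((3 + 1)*(-1))**2 - 27*(-24) = (4*(-1))**2 + 648 = (-4)**2 + 648 = 16 + 648 = 664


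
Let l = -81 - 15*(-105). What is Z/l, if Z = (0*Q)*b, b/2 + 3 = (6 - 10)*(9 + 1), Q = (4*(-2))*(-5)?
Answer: 0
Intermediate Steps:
Q = 40 (Q = -8*(-5) = 40)
b = -86 (b = -6 + 2*((6 - 10)*(9 + 1)) = -6 + 2*(-4*10) = -6 + 2*(-40) = -6 - 80 = -86)
l = 1494 (l = -81 - 1*(-1575) = -81 + 1575 = 1494)
Z = 0 (Z = (0*40)*(-86) = 0*(-86) = 0)
Z/l = 0/1494 = 0*(1/1494) = 0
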